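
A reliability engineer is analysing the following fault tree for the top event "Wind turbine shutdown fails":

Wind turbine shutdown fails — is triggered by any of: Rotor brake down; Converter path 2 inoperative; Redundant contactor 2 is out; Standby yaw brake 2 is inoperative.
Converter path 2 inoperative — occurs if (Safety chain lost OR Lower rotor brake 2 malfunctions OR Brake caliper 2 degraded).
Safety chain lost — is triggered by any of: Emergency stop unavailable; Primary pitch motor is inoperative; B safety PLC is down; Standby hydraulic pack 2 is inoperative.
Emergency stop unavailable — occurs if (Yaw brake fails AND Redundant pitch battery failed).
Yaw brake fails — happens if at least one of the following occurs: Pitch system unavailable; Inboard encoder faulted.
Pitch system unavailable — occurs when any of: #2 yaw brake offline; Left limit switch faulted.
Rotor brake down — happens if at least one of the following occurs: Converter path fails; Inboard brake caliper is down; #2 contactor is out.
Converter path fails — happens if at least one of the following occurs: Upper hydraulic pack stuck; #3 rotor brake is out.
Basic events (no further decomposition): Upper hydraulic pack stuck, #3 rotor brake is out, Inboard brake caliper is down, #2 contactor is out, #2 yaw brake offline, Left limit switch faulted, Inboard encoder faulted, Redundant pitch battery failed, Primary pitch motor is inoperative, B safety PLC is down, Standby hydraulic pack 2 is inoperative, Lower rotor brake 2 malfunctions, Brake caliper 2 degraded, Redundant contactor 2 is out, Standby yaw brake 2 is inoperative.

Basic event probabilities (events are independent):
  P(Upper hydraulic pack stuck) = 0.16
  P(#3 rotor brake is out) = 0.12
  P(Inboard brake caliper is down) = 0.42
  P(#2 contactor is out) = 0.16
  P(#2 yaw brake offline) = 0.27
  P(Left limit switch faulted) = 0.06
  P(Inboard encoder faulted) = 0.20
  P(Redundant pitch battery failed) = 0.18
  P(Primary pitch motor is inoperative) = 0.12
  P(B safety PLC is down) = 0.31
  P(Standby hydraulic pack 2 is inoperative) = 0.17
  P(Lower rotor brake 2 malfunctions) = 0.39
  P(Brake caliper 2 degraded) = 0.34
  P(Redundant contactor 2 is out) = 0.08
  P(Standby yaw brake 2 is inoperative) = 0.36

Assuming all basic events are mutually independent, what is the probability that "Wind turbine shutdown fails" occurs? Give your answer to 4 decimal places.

0.9605

P(Converter path fails) [OR] = 1 − (1−0.16) × (1−0.12) = 0.260800
P(Rotor brake down) [OR] = 1 − (1−0.260800) × (1−0.42) × (1−0.16) = 0.639862
P(Pitch system unavailable) [OR] = 1 − (1−0.27) × (1−0.06) = 0.313800
P(Yaw brake fails) [OR] = 1 − (1−0.313800) × (1−0.20) = 0.451040
P(Emergency stop unavailable) [AND] = 0.451040 × 0.18 = 0.081187
P(Safety chain lost) [OR] = 1 − (1−0.081187) × (1−0.12) × (1−0.31) × (1−0.17) = 0.536940
P(Converter path 2 inoperative) [OR] = 1 − (1−0.536940) × (1−0.39) × (1−0.34) = 0.813572
P(Wind turbine shutdown fails) [OR] = 1 − (1−0.639862) × (1−0.813572) × (1−0.08) × (1−0.36) = 0.960468
Rounded to 4 decimal places: P(Wind turbine shutdown fails) ≈ 0.9605.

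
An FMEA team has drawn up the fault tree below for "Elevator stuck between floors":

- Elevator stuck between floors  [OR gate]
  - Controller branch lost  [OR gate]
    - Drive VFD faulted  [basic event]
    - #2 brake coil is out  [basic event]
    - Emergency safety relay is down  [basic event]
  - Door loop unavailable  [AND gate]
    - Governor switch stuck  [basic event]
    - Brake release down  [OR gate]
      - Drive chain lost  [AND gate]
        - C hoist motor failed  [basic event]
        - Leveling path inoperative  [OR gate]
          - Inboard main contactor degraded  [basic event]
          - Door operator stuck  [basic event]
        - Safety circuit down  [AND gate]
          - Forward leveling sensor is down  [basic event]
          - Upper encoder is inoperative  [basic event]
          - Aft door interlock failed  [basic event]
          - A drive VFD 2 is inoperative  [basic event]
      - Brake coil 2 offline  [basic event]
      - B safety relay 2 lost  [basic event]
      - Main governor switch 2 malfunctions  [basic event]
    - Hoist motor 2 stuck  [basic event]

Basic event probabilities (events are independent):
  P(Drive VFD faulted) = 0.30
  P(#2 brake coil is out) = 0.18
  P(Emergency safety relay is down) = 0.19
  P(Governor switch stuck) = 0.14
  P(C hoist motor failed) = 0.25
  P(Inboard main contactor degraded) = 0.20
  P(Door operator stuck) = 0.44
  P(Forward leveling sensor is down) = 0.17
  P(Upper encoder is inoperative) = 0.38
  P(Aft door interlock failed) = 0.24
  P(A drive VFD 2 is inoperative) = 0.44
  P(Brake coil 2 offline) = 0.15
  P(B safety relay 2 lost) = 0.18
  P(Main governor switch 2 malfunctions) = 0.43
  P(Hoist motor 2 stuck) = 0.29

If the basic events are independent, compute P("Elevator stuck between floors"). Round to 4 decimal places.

0.5464

P(Controller branch lost) [OR] = 1 − (1−0.30) × (1−0.18) × (1−0.19) = 0.535060
P(Leveling path inoperative) [OR] = 1 − (1−0.20) × (1−0.44) = 0.552000
P(Safety circuit down) [AND] = 0.17 × 0.38 × 0.24 × 0.44 = 0.006822
P(Drive chain lost) [AND] = 0.25 × 0.552000 × 0.006822 = 0.000941
P(Brake release down) [OR] = 1 − (1−0.000941) × (1−0.15) × (1−0.18) × (1−0.43) = 0.603084
P(Door loop unavailable) [AND] = 0.14 × 0.603084 × 0.29 = 0.024485
P(Elevator stuck between floors) [OR] = 1 − (1−0.535060) × (1−0.024485) = 0.546444
Rounded to 4 decimal places: P(Elevator stuck between floors) ≈ 0.5464.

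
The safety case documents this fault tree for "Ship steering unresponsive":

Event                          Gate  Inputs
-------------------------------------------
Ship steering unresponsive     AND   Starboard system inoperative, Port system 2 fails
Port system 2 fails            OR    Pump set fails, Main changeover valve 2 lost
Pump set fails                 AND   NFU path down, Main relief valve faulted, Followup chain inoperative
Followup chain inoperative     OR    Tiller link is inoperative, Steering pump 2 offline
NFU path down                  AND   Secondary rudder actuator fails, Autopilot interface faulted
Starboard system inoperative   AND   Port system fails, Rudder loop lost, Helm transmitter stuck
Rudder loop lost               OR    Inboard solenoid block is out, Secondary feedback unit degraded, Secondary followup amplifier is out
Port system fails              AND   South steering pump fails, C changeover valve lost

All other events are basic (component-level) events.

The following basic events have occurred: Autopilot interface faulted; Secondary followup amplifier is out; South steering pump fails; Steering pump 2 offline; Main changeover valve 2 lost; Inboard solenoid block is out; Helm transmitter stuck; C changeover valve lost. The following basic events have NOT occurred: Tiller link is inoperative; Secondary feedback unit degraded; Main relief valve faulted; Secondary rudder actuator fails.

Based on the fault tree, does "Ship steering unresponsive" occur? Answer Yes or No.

Yes

Port system fails [AND]: South steering pump fails=occurs, C changeover valve lost=occurs → all inputs occur → occurs.
Rudder loop lost [OR]: Inboard solenoid block is out=occurs, Secondary feedback unit degraded=not, Secondary followup amplifier is out=occurs → at least one input occurs → occurs.
Starboard system inoperative [AND]: Port system fails=occurs, Rudder loop lost=occurs, Helm transmitter stuck=occurs → all inputs occur → occurs.
NFU path down [AND]: Secondary rudder actuator fails=not, Autopilot interface faulted=occurs → not all inputs occur → does not occur.
Followup chain inoperative [OR]: Tiller link is inoperative=not, Steering pump 2 offline=occurs → at least one input occurs → occurs.
Pump set fails [AND]: NFU path down=not, Main relief valve faulted=not, Followup chain inoperative=occurs → not all inputs occur → does not occur.
Port system 2 fails [OR]: Pump set fails=not, Main changeover valve 2 lost=occurs → at least one input occurs → occurs.
Ship steering unresponsive [AND]: Starboard system inoperative=occurs, Port system 2 fails=occurs → all inputs occur → occurs.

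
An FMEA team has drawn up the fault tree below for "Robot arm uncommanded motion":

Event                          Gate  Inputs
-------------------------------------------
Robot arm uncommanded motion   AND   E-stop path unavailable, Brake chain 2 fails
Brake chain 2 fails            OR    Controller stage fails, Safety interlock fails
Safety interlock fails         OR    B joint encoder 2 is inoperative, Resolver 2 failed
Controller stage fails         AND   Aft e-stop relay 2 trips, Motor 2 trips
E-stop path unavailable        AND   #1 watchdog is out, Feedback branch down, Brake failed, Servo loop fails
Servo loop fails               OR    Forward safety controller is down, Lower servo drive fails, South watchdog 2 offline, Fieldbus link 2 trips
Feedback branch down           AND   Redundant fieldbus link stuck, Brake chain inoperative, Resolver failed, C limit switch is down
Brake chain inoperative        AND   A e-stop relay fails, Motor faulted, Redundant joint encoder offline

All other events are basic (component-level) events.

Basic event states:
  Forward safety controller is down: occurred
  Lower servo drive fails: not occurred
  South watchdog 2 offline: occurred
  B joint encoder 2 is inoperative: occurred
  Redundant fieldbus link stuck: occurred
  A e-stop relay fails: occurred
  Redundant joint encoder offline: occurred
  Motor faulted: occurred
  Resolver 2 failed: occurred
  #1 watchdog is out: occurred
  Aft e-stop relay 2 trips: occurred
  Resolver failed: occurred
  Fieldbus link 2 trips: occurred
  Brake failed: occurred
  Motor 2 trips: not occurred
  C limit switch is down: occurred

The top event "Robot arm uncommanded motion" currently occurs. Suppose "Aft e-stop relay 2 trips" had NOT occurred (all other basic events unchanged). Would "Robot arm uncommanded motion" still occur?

Yes

Counterfactual: set "Aft e-stop relay 2 trips" to not occurred.
Brake chain inoperative [AND]: A e-stop relay fails=occurs, Motor faulted=occurs, Redundant joint encoder offline=occurs → all inputs occur → occurs.
Feedback branch down [AND]: Redundant fieldbus link stuck=occurs, Brake chain inoperative=occurs, Resolver failed=occurs, C limit switch is down=occurs → all inputs occur → occurs.
Servo loop fails [OR]: Forward safety controller is down=occurs, Lower servo drive fails=not, South watchdog 2 offline=occurs, Fieldbus link 2 trips=occurs → at least one input occurs → occurs.
E-stop path unavailable [AND]: #1 watchdog is out=occurs, Feedback branch down=occurs, Brake failed=occurs, Servo loop fails=occurs → all inputs occur → occurs.
Controller stage fails [AND]: Aft e-stop relay 2 trips=not, Motor 2 trips=not → not all inputs occur → does not occur.
Safety interlock fails [OR]: B joint encoder 2 is inoperative=occurs, Resolver 2 failed=occurs → at least one input occurs → occurs.
Brake chain 2 fails [OR]: Controller stage fails=not, Safety interlock fails=occurs → at least one input occurs → occurs.
Robot arm uncommanded motion [AND]: E-stop path unavailable=occurs, Brake chain 2 fails=occurs → all inputs occur → occurs.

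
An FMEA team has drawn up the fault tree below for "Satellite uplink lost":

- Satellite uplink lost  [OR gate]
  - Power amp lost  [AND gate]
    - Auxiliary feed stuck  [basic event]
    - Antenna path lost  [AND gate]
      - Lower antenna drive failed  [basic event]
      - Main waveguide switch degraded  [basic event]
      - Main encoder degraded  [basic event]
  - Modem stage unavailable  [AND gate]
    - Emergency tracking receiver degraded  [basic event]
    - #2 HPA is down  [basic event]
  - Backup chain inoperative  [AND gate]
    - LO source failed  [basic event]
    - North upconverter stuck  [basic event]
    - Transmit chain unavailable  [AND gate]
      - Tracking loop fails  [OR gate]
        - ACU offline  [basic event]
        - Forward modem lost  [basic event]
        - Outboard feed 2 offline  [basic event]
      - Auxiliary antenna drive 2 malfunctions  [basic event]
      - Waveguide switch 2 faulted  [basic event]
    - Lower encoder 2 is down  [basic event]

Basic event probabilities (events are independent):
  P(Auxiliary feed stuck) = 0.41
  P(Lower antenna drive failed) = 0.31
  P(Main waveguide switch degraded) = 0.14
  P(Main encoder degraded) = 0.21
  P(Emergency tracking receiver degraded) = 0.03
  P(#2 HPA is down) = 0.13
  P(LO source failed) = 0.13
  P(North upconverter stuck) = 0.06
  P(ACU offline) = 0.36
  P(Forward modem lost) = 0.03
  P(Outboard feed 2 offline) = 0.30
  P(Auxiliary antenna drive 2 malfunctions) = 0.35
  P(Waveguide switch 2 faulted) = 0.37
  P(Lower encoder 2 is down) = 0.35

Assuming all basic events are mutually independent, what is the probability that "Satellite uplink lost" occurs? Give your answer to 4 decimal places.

0.0078

P(Antenna path lost) [AND] = 0.31 × 0.14 × 0.21 = 0.009114
P(Power amp lost) [AND] = 0.41 × 0.009114 = 0.003737
P(Modem stage unavailable) [AND] = 0.03 × 0.13 = 0.003900
P(Tracking loop fails) [OR] = 1 − (1−0.36) × (1−0.03) × (1−0.30) = 0.565440
P(Transmit chain unavailable) [AND] = 0.565440 × 0.35 × 0.37 = 0.073224
P(Backup chain inoperative) [AND] = 0.13 × 0.06 × 0.073224 × 0.35 = 0.000200
P(Satellite uplink lost) [OR] = 1 − (1−0.003737) × (1−0.003900) × (1−0.000200) = 0.007821
Rounded to 4 decimal places: P(Satellite uplink lost) ≈ 0.0078.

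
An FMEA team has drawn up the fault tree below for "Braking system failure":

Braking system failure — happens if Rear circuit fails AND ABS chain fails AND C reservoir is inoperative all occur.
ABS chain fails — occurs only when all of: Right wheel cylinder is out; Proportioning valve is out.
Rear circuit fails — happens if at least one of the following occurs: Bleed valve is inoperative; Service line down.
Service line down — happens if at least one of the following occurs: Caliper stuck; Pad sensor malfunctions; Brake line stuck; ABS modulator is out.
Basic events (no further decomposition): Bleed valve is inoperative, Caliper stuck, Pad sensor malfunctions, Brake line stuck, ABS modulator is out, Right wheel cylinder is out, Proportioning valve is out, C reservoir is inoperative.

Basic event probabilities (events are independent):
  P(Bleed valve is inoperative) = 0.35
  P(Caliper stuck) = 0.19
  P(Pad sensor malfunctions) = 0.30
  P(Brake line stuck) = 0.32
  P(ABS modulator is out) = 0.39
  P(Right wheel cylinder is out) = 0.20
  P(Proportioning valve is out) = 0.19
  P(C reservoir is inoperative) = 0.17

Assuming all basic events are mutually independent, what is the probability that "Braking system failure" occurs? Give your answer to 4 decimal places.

0.0055

P(Service line down) [OR] = 1 − (1−0.19) × (1−0.30) × (1−0.32) × (1−0.39) = 0.764808
P(Rear circuit fails) [OR] = 1 − (1−0.35) × (1−0.764808) = 0.847125
P(ABS chain fails) [AND] = 0.20 × 0.19 = 0.038000
P(Braking system failure) [AND] = 0.847125 × 0.038000 × 0.17 = 0.005472
Rounded to 4 decimal places: P(Braking system failure) ≈ 0.0055.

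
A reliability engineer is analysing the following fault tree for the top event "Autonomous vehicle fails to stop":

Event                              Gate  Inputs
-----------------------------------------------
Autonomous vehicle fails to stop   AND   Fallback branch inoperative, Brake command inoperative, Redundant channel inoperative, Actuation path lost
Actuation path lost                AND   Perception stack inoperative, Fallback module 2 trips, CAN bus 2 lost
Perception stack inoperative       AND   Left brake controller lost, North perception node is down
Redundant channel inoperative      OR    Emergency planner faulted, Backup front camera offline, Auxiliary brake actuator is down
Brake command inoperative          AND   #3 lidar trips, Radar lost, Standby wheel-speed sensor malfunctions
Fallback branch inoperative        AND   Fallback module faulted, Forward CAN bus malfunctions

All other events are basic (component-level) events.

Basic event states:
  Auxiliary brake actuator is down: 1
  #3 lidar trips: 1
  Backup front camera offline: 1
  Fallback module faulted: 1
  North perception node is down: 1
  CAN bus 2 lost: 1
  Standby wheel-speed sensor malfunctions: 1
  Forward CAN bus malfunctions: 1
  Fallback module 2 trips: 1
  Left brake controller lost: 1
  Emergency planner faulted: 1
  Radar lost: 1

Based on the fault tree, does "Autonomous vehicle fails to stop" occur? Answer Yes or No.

Yes

Fallback branch inoperative [AND]: Fallback module faulted=occurs, Forward CAN bus malfunctions=occurs → all inputs occur → occurs.
Brake command inoperative [AND]: #3 lidar trips=occurs, Radar lost=occurs, Standby wheel-speed sensor malfunctions=occurs → all inputs occur → occurs.
Redundant channel inoperative [OR]: Emergency planner faulted=occurs, Backup front camera offline=occurs, Auxiliary brake actuator is down=occurs → at least one input occurs → occurs.
Perception stack inoperative [AND]: Left brake controller lost=occurs, North perception node is down=occurs → all inputs occur → occurs.
Actuation path lost [AND]: Perception stack inoperative=occurs, Fallback module 2 trips=occurs, CAN bus 2 lost=occurs → all inputs occur → occurs.
Autonomous vehicle fails to stop [AND]: Fallback branch inoperative=occurs, Brake command inoperative=occurs, Redundant channel inoperative=occurs, Actuation path lost=occurs → all inputs occur → occurs.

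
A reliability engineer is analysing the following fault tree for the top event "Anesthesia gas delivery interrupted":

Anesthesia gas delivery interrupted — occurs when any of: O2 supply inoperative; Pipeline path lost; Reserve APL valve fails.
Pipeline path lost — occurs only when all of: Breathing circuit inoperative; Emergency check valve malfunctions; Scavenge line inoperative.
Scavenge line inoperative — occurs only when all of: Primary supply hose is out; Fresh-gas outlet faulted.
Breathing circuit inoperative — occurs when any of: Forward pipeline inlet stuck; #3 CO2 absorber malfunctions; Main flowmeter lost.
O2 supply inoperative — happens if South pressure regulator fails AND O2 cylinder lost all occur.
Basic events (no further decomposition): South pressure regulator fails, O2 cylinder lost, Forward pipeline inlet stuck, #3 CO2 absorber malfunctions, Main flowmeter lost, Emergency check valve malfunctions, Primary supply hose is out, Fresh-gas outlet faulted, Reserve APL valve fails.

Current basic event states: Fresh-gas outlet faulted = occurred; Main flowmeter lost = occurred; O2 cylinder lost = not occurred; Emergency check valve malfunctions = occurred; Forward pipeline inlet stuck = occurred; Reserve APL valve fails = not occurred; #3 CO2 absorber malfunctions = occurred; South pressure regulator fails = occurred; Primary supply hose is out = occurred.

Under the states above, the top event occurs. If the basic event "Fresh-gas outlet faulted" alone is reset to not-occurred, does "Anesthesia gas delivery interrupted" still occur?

Counterfactual: set "Fresh-gas outlet faulted" to not occurred.
O2 supply inoperative [AND]: South pressure regulator fails=occurs, O2 cylinder lost=not → not all inputs occur → does not occur.
Breathing circuit inoperative [OR]: Forward pipeline inlet stuck=occurs, #3 CO2 absorber malfunctions=occurs, Main flowmeter lost=occurs → at least one input occurs → occurs.
Scavenge line inoperative [AND]: Primary supply hose is out=occurs, Fresh-gas outlet faulted=not → not all inputs occur → does not occur.
Pipeline path lost [AND]: Breathing circuit inoperative=occurs, Emergency check valve malfunctions=occurs, Scavenge line inoperative=not → not all inputs occur → does not occur.
Anesthesia gas delivery interrupted [OR]: O2 supply inoperative=not, Pipeline path lost=not, Reserve APL valve fails=not → no input occurs → does not occur.

No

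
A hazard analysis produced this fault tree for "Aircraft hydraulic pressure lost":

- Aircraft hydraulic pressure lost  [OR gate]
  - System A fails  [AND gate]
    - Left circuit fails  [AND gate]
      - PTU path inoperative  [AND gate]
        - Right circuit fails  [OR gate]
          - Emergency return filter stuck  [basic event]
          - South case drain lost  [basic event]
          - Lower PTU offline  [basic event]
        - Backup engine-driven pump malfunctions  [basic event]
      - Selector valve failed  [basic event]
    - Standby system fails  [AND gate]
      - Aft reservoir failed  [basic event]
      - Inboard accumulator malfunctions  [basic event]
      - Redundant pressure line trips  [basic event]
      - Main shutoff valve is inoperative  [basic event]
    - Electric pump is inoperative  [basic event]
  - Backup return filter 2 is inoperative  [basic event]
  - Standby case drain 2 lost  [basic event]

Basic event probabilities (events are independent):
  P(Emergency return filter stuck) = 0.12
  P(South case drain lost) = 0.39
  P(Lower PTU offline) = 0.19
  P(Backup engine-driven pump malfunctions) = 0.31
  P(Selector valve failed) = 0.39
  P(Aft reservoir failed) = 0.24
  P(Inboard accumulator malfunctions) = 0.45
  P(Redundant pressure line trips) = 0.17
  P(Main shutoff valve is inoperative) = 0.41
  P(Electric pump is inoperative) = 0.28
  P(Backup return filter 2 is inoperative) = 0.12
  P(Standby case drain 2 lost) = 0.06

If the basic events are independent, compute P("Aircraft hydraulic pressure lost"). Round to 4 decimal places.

0.1729

P(Right circuit fails) [OR] = 1 − (1−0.12) × (1−0.39) × (1−0.19) = 0.565192
P(PTU path inoperative) [AND] = 0.565192 × 0.31 = 0.175210
P(Left circuit fails) [AND] = 0.175210 × 0.39 = 0.068332
P(Standby system fails) [AND] = 0.24 × 0.45 × 0.17 × 0.41 = 0.007528
P(System A fails) [AND] = 0.068332 × 0.007528 × 0.28 = 0.000144
P(Aircraft hydraulic pressure lost) [OR] = 1 − (1−0.000144) × (1−0.12) × (1−0.06) = 0.172919
Rounded to 4 decimal places: P(Aircraft hydraulic pressure lost) ≈ 0.1729.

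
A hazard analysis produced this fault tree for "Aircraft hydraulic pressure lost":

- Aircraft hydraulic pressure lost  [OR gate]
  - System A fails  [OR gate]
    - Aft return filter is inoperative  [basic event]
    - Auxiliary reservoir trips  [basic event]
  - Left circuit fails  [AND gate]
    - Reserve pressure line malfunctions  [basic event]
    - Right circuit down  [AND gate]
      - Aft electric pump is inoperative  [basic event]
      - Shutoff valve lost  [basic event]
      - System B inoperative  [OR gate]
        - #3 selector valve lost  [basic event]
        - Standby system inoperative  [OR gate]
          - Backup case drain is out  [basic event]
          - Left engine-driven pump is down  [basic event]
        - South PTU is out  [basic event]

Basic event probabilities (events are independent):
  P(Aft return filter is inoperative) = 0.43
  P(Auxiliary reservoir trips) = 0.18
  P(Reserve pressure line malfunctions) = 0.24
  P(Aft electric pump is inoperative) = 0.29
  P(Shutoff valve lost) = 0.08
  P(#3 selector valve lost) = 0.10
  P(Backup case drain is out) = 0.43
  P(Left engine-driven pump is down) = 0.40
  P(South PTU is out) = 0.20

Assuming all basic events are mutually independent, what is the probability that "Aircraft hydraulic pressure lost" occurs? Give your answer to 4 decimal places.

P(System A fails) [OR] = 1 − (1−0.43) × (1−0.18) = 0.532600
P(Standby system inoperative) [OR] = 1 − (1−0.43) × (1−0.40) = 0.658000
P(System B inoperative) [OR] = 1 − (1−0.10) × (1−0.658000) × (1−0.20) = 0.753760
P(Right circuit down) [AND] = 0.29 × 0.08 × 0.753760 = 0.017487
P(Left circuit fails) [AND] = 0.24 × 0.017487 = 0.004197
P(Aircraft hydraulic pressure lost) [OR] = 1 − (1−0.532600) × (1−0.004197) = 0.534562
Rounded to 4 decimal places: P(Aircraft hydraulic pressure lost) ≈ 0.5346.

0.5346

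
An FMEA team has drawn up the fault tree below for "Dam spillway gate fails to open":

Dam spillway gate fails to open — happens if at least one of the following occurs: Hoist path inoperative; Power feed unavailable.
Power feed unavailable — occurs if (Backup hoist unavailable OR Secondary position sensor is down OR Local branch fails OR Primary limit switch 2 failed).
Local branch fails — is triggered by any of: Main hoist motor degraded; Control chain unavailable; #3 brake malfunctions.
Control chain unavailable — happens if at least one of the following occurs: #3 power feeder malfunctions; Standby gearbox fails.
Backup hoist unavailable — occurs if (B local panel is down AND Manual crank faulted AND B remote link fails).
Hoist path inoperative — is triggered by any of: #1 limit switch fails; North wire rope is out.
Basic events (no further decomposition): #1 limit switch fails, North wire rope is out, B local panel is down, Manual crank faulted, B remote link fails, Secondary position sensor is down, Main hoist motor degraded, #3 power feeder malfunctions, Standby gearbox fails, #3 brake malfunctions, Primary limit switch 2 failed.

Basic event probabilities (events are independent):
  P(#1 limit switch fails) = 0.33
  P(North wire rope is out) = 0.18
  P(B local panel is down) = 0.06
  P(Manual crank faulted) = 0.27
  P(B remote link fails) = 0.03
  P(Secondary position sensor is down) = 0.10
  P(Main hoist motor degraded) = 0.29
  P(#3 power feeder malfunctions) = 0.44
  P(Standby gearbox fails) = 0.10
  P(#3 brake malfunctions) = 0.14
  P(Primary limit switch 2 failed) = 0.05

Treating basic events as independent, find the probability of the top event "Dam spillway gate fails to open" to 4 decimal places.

P(Hoist path inoperative) [OR] = 1 − (1−0.33) × (1−0.18) = 0.450600
P(Backup hoist unavailable) [AND] = 0.06 × 0.27 × 0.03 = 0.000486
P(Control chain unavailable) [OR] = 1 − (1−0.44) × (1−0.10) = 0.496000
P(Local branch fails) [OR] = 1 − (1−0.29) × (1−0.496000) × (1−0.14) = 0.692258
P(Power feed unavailable) [OR] = 1 − (1−0.000486) × (1−0.10) × (1−0.692258) × (1−0.05) = 0.737008
P(Dam spillway gate fails to open) [OR] = 1 − (1−0.450600) × (1−0.737008) = 0.855512
Rounded to 4 decimal places: P(Dam spillway gate fails to open) ≈ 0.8555.

0.8555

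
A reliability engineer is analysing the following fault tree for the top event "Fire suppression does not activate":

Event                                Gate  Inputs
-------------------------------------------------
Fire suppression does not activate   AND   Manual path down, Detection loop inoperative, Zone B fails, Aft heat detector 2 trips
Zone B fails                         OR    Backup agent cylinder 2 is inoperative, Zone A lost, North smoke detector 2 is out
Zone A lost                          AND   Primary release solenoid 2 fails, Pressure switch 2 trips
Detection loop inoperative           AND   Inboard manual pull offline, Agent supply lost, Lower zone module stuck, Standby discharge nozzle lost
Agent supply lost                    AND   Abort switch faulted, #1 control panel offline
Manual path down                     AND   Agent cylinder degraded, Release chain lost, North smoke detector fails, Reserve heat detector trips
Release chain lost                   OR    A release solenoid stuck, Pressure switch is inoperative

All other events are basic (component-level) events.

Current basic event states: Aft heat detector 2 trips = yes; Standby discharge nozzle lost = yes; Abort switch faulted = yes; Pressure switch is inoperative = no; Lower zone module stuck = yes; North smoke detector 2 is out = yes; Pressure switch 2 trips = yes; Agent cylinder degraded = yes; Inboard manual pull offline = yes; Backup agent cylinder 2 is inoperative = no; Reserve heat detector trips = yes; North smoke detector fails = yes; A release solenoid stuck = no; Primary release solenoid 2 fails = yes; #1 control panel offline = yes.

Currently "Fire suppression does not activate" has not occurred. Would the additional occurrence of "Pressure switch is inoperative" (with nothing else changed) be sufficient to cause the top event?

Yes

Counterfactual: set "Pressure switch is inoperative" to occurred.
Release chain lost [OR]: A release solenoid stuck=not, Pressure switch is inoperative=occurs → at least one input occurs → occurs.
Manual path down [AND]: Agent cylinder degraded=occurs, Release chain lost=occurs, North smoke detector fails=occurs, Reserve heat detector trips=occurs → all inputs occur → occurs.
Agent supply lost [AND]: Abort switch faulted=occurs, #1 control panel offline=occurs → all inputs occur → occurs.
Detection loop inoperative [AND]: Inboard manual pull offline=occurs, Agent supply lost=occurs, Lower zone module stuck=occurs, Standby discharge nozzle lost=occurs → all inputs occur → occurs.
Zone A lost [AND]: Primary release solenoid 2 fails=occurs, Pressure switch 2 trips=occurs → all inputs occur → occurs.
Zone B fails [OR]: Backup agent cylinder 2 is inoperative=not, Zone A lost=occurs, North smoke detector 2 is out=occurs → at least one input occurs → occurs.
Fire suppression does not activate [AND]: Manual path down=occurs, Detection loop inoperative=occurs, Zone B fails=occurs, Aft heat detector 2 trips=occurs → all inputs occur → occurs.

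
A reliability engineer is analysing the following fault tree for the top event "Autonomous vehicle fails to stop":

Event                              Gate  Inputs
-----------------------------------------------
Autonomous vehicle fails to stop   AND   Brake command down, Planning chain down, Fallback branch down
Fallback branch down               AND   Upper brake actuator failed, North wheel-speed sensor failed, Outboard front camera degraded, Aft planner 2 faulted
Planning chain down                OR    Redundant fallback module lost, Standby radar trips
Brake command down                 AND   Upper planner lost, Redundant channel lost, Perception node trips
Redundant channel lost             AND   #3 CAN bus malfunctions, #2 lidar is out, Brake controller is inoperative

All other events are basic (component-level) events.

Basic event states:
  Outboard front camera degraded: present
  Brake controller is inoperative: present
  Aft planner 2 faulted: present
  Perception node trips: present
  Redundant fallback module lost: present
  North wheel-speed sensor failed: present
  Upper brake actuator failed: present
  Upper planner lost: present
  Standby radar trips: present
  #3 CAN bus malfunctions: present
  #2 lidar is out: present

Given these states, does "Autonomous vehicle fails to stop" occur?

Yes

Redundant channel lost [AND]: #3 CAN bus malfunctions=occurs, #2 lidar is out=occurs, Brake controller is inoperative=occurs → all inputs occur → occurs.
Brake command down [AND]: Upper planner lost=occurs, Redundant channel lost=occurs, Perception node trips=occurs → all inputs occur → occurs.
Planning chain down [OR]: Redundant fallback module lost=occurs, Standby radar trips=occurs → at least one input occurs → occurs.
Fallback branch down [AND]: Upper brake actuator failed=occurs, North wheel-speed sensor failed=occurs, Outboard front camera degraded=occurs, Aft planner 2 faulted=occurs → all inputs occur → occurs.
Autonomous vehicle fails to stop [AND]: Brake command down=occurs, Planning chain down=occurs, Fallback branch down=occurs → all inputs occur → occurs.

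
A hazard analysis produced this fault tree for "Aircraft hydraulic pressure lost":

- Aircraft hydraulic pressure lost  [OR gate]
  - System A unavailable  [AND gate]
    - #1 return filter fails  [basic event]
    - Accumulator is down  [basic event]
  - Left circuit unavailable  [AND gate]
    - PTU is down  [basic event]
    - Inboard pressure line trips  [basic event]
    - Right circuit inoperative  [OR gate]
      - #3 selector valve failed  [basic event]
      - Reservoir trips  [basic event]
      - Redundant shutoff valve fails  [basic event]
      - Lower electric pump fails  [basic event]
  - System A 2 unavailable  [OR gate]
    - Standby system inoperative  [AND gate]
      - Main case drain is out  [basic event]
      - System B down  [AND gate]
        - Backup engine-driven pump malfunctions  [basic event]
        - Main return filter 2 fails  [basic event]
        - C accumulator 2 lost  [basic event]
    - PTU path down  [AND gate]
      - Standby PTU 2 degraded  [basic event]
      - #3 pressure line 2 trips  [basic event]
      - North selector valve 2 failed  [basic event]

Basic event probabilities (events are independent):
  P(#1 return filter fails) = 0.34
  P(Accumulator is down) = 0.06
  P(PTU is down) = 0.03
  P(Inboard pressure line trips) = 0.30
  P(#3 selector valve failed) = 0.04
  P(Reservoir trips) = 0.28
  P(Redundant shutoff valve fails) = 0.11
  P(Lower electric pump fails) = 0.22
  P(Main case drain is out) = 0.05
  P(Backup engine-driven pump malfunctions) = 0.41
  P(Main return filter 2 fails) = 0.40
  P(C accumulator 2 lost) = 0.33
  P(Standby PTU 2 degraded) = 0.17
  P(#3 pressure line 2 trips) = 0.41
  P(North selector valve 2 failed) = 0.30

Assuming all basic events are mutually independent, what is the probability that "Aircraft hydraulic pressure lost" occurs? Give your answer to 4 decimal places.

0.0480

P(System A unavailable) [AND] = 0.34 × 0.06 = 0.020400
P(Right circuit inoperative) [OR] = 1 − (1−0.04) × (1−0.28) × (1−0.11) × (1−0.22) = 0.520169
P(Left circuit unavailable) [AND] = 0.03 × 0.30 × 0.520169 = 0.004682
P(System B down) [AND] = 0.41 × 0.40 × 0.33 = 0.054120
P(Standby system inoperative) [AND] = 0.05 × 0.054120 = 0.002706
P(PTU path down) [AND] = 0.17 × 0.41 × 0.30 = 0.020910
P(System A 2 unavailable) [OR] = 1 − (1−0.002706) × (1−0.020910) = 0.023559
P(Aircraft hydraulic pressure lost) [OR] = 1 − (1−0.020400) × (1−0.004682) × (1−0.023559) = 0.047957
Rounded to 4 decimal places: P(Aircraft hydraulic pressure lost) ≈ 0.0480.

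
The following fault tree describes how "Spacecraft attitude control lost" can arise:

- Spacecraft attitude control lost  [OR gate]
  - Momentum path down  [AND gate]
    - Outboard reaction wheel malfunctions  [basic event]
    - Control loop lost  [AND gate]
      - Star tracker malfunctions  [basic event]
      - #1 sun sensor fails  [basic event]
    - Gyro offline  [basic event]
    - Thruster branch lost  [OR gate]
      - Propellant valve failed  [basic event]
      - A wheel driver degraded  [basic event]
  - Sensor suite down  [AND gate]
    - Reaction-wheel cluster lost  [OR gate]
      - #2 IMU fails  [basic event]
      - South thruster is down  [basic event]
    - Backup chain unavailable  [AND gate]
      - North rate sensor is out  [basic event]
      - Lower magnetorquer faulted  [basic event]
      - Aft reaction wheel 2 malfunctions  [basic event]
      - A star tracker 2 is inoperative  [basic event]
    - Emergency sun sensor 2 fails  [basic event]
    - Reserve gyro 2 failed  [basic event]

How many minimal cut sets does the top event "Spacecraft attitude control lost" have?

4

Control loop lost [AND]: one cut set from each child combined → 1 × 1 = 1 cut set(s).
Thruster branch lost [OR]: union of children's cut sets → 2 cut set(s).
Momentum path down [AND]: one cut set from each child combined → 1 × 1 × 1 × 2 = 2 cut set(s).
Reaction-wheel cluster lost [OR]: union of children's cut sets → 2 cut set(s).
Backup chain unavailable [AND]: one cut set from each child combined → 1 × 1 × 1 × 1 = 1 cut set(s).
Sensor suite down [AND]: one cut set from each child combined → 2 × 1 × 1 × 1 = 2 cut set(s).
Spacecraft attitude control lost [OR]: union of children's cut sets → 4 cut set(s).
Minimal cut sets: {#1 sun sensor fails, Gyro offline, Outboard reaction wheel malfunctions, Propellant valve failed, Star tracker malfunctions}; {#1 sun sensor fails, A wheel driver degraded, Gyro offline, Outboard reaction wheel malfunctions, Star tracker malfunctions}; {#2 IMU fails, A star tracker 2 is inoperative, Aft reaction wheel 2 malfunctions, Emergency sun sensor 2 fails, Lower magnetorquer faulted, North rate sensor is out, Reserve gyro 2 failed}; {A star tracker 2 is inoperative, Aft reaction wheel 2 malfunctions, Emergency sun sensor 2 fails, Lower magnetorquer faulted, North rate sensor is out, Reserve gyro 2 failed, South thruster is down}.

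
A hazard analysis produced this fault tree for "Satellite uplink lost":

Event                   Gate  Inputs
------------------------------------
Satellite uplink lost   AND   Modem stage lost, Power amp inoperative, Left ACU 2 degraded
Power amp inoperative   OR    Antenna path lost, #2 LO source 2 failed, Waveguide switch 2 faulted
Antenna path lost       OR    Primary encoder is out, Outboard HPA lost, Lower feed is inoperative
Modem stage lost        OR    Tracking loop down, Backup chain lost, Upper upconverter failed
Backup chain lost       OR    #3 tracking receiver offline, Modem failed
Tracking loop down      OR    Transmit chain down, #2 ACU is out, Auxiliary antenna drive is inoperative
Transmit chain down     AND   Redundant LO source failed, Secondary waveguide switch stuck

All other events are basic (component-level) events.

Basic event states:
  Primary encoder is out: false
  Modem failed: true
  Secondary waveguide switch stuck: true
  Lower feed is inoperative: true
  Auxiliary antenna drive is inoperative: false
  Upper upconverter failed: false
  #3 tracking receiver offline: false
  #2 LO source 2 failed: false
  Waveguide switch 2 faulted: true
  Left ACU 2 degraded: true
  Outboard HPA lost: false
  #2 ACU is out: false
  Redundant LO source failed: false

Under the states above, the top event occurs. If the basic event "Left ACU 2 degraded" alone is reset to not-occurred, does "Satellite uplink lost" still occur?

Counterfactual: set "Left ACU 2 degraded" to not occurred.
Transmit chain down [AND]: Redundant LO source failed=not, Secondary waveguide switch stuck=occurs → not all inputs occur → does not occur.
Tracking loop down [OR]: Transmit chain down=not, #2 ACU is out=not, Auxiliary antenna drive is inoperative=not → no input occurs → does not occur.
Backup chain lost [OR]: #3 tracking receiver offline=not, Modem failed=occurs → at least one input occurs → occurs.
Modem stage lost [OR]: Tracking loop down=not, Backup chain lost=occurs, Upper upconverter failed=not → at least one input occurs → occurs.
Antenna path lost [OR]: Primary encoder is out=not, Outboard HPA lost=not, Lower feed is inoperative=occurs → at least one input occurs → occurs.
Power amp inoperative [OR]: Antenna path lost=occurs, #2 LO source 2 failed=not, Waveguide switch 2 faulted=occurs → at least one input occurs → occurs.
Satellite uplink lost [AND]: Modem stage lost=occurs, Power amp inoperative=occurs, Left ACU 2 degraded=not → not all inputs occur → does not occur.

No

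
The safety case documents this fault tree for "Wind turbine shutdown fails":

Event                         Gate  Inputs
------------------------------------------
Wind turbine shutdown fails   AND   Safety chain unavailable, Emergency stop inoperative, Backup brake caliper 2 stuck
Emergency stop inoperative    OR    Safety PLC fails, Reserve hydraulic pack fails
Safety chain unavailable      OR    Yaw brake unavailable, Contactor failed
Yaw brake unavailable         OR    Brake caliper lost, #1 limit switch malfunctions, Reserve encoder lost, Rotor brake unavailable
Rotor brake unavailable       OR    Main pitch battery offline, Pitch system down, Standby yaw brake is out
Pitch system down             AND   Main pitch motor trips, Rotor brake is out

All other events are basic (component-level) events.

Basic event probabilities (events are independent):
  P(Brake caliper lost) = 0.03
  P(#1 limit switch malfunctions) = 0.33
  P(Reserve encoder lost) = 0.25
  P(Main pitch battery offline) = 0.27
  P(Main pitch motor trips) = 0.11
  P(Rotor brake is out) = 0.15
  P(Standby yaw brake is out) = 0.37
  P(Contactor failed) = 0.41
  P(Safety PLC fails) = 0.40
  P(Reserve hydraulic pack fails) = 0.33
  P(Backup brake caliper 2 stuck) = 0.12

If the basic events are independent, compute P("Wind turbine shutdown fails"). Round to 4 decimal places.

0.0624

P(Pitch system down) [AND] = 0.11 × 0.15 = 0.016500
P(Rotor brake unavailable) [OR] = 1 − (1−0.27) × (1−0.016500) × (1−0.37) = 0.547688
P(Yaw brake unavailable) [OR] = 1 − (1−0.03) × (1−0.33) × (1−0.25) × (1−0.547688) = 0.779532
P(Safety chain unavailable) [OR] = 1 − (1−0.779532) × (1−0.41) = 0.869924
P(Emergency stop inoperative) [OR] = 1 − (1−0.40) × (1−0.33) = 0.598000
P(Wind turbine shutdown fails) [AND] = 0.869924 × 0.598000 × 0.12 = 0.062426
Rounded to 4 decimal places: P(Wind turbine shutdown fails) ≈ 0.0624.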